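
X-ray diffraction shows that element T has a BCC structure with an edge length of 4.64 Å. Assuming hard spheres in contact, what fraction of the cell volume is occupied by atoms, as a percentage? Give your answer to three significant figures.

68.0%

In a BCC lattice atoms touch along the body diagonal, so √3·a = 4r, so r = 0.4330a = 2.009 Å.
Packing fraction = Z·(4/3)πr³ / a³ = 2 × (4/3)π × (2.009)³ / (4.64)³ = 0.6802 = 68.0%.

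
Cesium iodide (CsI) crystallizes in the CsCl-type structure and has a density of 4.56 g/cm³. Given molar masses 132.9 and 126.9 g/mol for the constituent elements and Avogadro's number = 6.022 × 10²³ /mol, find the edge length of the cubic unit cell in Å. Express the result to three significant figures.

4.56 Å

M(CsI) = 259.8 g/mol; Z = 1 formula unit per cell.
a³ = Z·M/(N_A·ρ) = 1 × 259.8 / (6.022 × 10²³ × 4.56) = 9.461 × 10^-23 cm³, so a = 4.557 × 10^-8 cm = 4.56 Å.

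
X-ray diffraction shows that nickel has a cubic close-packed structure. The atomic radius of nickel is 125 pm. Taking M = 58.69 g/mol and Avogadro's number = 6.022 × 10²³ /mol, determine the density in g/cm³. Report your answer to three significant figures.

8.82 g/cm³

In an FCC lattice, atoms touch along the face diagonal, so √2·a = 4r, giving a = 353.6 pm = 3.536 × 10^-8 cm.
With Z = 4, ρ = Z·M/(N_A·a³) = 4 × 58.69 / (6.022 × 10²³ × 4.419 × 10^-23) = 8.821 g/cm³.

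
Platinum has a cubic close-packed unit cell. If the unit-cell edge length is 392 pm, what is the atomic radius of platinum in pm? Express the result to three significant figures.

139 pm

In an FCC lattice, atoms touch along the face diagonal, so √2·a = 4r.
r = √2·a/4 = 1.4142 × 392 / 4 = 139 pm.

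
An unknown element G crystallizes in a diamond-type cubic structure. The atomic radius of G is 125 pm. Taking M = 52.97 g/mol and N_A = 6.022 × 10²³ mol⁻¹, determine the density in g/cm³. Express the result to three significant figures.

In a diamond cubic lattice, nearest neighbors lie along the body diagonal with √3·a = 8r, giving a = 577.4 pm = 5.774 × 10^-8 cm.
With Z = 8, ρ = Z·M/(N_A·a³) = 8 × 52.97 / (6.022 × 10²³ × 1.925 × 10^-22) = 3.656 g/cm³.

3.66 g/cm³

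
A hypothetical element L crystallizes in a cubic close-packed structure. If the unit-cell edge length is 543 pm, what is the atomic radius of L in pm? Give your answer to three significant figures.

In an FCC lattice, atoms touch along the face diagonal, so √2·a = 4r.
r = √2·a/4 = 1.4142 × 543 / 4 = 192 pm.

192 pm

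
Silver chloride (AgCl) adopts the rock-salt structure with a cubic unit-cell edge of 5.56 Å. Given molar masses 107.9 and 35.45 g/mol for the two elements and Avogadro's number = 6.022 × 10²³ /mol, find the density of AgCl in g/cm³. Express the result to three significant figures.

5.54 g/cm³

The rock-salt structure contains Z = 4 formula units per cell; M(AgCl) = 107.9 + 35.45 = 143.35 g/mol.
a³ = (5.560 × 10^-8 cm)³ = 1.719 × 10^-22 cm³.
ρ = 4 × 143.35 / (6.022 × 10²³ × 1.719 × 10^-22) = 5.540 g/cm³.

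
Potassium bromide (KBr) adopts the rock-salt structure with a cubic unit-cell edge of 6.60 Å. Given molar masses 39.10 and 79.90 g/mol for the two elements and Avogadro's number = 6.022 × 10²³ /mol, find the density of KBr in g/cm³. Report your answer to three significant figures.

The rock-salt structure contains Z = 4 formula units per cell; M(KBr) = 39.10 + 79.90 = 119.0 g/mol.
a³ = (6.600 × 10^-8 cm)³ = 2.875 × 10^-22 cm³.
ρ = 4 × 119.0 / (6.022 × 10²³ × 2.875 × 10^-22) = 2.749 g/cm³.

2.75 g/cm³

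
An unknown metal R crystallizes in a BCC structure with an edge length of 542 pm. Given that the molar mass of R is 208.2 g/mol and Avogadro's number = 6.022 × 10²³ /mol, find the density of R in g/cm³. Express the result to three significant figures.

A BCC unit cell contains Z = 2 atoms.
Cell volume: a³ = (542 pm)³ = (5.420 × 10^-8 cm)³ = 1.592 × 10^-22 cm³.
ρ = Z·M/(N_A·a³) = 2 × 208.2 / (6.022 × 10²³ × 1.592 × 10^-22) = 4.343 g/cm³.

4.34 g/cm³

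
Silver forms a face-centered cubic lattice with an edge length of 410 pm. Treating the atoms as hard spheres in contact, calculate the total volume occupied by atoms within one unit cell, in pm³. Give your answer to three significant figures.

In an FCC lattice atoms touch along the face diagonal, so √2·a = 4r, so r = 0.3536a = 145.0 pm.
V_atoms = Z × (4/3)πr³ = 4 × (4/3)π × (145.0)³ = 5.10 × 10^7 pm³.

5.10 × 10^7 pm³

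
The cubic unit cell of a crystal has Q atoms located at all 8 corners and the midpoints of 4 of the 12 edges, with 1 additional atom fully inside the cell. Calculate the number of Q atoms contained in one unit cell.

Corner atoms are shared by 8 cells (1/8 each), edge atoms by 4 (1/4 each), interior atoms are unshared.
Net atoms = 8 × 1/8 + 4 × 1/4 + 1 = 1 + 1 + 1 = 3.

3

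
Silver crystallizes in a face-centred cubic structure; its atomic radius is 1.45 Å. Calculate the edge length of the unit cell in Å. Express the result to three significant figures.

In an FCC lattice, atoms touch along the face diagonal, so √2·a = 4r.
a = 4r/√2 = 4 × 1.45 / 1.4142 = 4.10 Å.

4.10 Å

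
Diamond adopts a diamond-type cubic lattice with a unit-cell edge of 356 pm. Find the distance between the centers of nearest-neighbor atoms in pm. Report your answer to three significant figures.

In a diamond cubic structure, nearest neighbors lie along the body diagonal with √3·a = 8r; the nearest-neighbor distance equals 2r = 0.4330·a.
d = 0.4330 × 356 = 154 pm.

154 pm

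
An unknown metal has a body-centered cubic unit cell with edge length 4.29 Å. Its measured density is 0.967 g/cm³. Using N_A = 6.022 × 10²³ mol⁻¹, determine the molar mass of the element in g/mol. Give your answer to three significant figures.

23.0 g/mol

A BCC cell has Z = 2 atoms; a = 4.290 × 10^-8 cm.
M = ρ·N_A·a³/Z = 0.967 × 6.022 × 10²³ × 7.895 × 10^-23 / 2 = 23.0 g/mol.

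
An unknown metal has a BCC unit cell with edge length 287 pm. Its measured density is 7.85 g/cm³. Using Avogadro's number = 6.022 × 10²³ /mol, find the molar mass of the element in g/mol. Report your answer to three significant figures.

A BCC cell has Z = 2 atoms; a = 2.870 × 10^-8 cm.
M = ρ·N_A·a³/Z = 7.85 × 6.022 × 10²³ × 2.364 × 10^-23 / 2 = 55.9 g/mol.

55.9 g/mol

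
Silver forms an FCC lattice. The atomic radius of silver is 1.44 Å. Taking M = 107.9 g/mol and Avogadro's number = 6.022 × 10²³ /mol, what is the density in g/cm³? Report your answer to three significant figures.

10.6 g/cm³

In an FCC lattice, atoms touch along the face diagonal, so √2·a = 4r, giving a = 4.073 Å = 4.073 × 10^-8 cm.
With Z = 4, ρ = Z·M/(N_A·a³) = 4 × 107.9 / (6.022 × 10²³ × 6.757 × 10^-23) = 10.61 g/cm³.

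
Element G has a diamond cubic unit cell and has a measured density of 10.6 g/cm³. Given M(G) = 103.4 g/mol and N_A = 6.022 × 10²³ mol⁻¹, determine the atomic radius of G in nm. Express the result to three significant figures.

For a diamond cubic cell (Z = 8), a³ = Z·M/(N_A·ρ) = 8 × 103.4 / (6.022 × 10²³ × 10.60) = 1.296 × 10^-22 cm³, so a = 5.060 × 10^-8 cm = 0.5060 nm.
Nearest neighbors lie along the body diagonal with √3·a = 8r, so r = 0.2165 × a = 0.110 nm.

0.110 nm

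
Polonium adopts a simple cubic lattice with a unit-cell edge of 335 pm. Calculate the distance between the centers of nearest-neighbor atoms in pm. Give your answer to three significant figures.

In a simple cubic structure, atoms touch along the cell edge, so a = 2r; the nearest-neighbor distance equals 2r = 1.000·a.
d = 1.000 × 335 = 335 pm.

335 pm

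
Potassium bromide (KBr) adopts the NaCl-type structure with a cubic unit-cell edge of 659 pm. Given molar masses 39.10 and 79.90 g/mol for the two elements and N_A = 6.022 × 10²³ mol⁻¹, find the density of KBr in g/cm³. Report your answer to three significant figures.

The NaCl-type structure contains Z = 4 formula units per cell; M(KBr) = 39.10 + 79.90 = 119.0 g/mol.
a³ = (6.590 × 10^-8 cm)³ = 2.862 × 10^-22 cm³.
ρ = 4 × 119.0 / (6.022 × 10²³ × 2.862 × 10^-22) = 2.762 g/cm³.

2.76 g/cm³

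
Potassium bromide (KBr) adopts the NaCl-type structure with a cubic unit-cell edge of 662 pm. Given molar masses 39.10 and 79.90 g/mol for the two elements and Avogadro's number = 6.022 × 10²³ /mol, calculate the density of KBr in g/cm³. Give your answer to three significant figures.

The NaCl-type structure contains Z = 4 formula units per cell; M(KBr) = 39.10 + 79.90 = 119.0 g/mol.
a³ = (6.620 × 10^-8 cm)³ = 2.901 × 10^-22 cm³.
ρ = 4 × 119.0 / (6.022 × 10²³ × 2.901 × 10^-22) = 2.725 g/cm³.

2.72 g/cm³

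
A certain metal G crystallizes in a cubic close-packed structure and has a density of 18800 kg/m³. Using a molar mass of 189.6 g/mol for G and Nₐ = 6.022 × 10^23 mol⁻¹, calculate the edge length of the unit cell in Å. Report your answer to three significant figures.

4.06 Å

With Z = 4 atoms per FCC cell, a³ = Z·M/(N_A·ρ) = 4 × 189.6 / (6.022 × 10²³ × 18.80 g/cm³) = 6.699 × 10^-23 cm³.
a = (6.699 × 10^-23)^(1/3) = 4.061 × 10^-8 cm = 4.06 Å.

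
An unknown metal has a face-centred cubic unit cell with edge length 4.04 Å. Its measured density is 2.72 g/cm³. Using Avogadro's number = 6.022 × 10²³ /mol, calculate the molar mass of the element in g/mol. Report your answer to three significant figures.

27.0 g/mol

An FCC cell has Z = 4 atoms; a = 4.040 × 10^-8 cm.
M = ρ·N_A·a³/Z = 2.72 × 6.022 × 10²³ × 6.594 × 10^-23 / 4 = 27.0 g/mol.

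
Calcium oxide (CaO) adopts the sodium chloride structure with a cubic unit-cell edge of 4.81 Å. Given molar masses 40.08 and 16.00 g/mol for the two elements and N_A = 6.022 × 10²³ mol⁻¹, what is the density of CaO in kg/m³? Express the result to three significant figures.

3350 kg/m³

The sodium chloride structure contains Z = 4 formula units per cell; M(CaO) = 40.08 + 16.00 = 56.08 g/mol.
a³ = (4.810 × 10^-8 cm)³ = 1.113 × 10^-22 cm³.
ρ = 4 × 56.08 / (6.022 × 10²³ × 1.113 × 10^-22) = 3.347 g/cm³ = 3350 kg/m³.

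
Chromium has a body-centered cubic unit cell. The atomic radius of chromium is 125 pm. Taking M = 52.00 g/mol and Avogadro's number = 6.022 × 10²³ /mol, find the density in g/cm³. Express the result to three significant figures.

7.18 g/cm³

In a BCC lattice, atoms touch along the body diagonal, so √3·a = 4r, giving a = 288.7 pm = 2.887 × 10^-8 cm.
With Z = 2, ρ = Z·M/(N_A·a³) = 2 × 52.00 / (6.022 × 10²³ × 2.406 × 10^-23) = 7.179 g/cm³.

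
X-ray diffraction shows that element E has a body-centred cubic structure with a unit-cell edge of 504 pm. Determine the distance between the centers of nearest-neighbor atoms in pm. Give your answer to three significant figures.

In a BCC structure, atoms touch along the body diagonal, so √3·a = 4r; the nearest-neighbor distance equals 2r = 0.8660·a.
d = 0.8660 × 504 = 436 pm.

436 pm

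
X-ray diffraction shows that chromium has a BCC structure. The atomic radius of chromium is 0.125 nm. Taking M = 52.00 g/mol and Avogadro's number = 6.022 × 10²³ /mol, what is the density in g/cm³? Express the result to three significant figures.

7.18 g/cm³

In a BCC lattice, atoms touch along the body diagonal, so √3·a = 4r, giving a = 0.2887 nm = 2.887 × 10^-8 cm.
With Z = 2, ρ = Z·M/(N_A·a³) = 2 × 52.00 / (6.022 × 10²³ × 2.406 × 10^-23) = 7.179 g/cm³.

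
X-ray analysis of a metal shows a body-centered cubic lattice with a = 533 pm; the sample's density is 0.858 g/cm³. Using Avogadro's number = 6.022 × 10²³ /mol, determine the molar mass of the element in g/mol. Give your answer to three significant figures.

39.1 g/mol

A BCC cell has Z = 2 atoms; a = 5.330 × 10^-8 cm.
M = ρ·N_A·a³/Z = 0.858 × 6.022 × 10²³ × 1.514 × 10^-22 / 2 = 39.1 g/mol.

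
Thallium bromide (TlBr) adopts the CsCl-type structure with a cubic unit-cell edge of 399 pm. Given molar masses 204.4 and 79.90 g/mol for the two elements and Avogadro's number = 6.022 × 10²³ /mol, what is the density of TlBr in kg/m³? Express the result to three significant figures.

7430 kg/m³

The CsCl-type structure contains Z = 1 formula unit per cell; M(TlBr) = 204.4 + 79.90 = 284.3 g/mol.
a³ = (3.990 × 10^-8 cm)³ = 6.352 × 10^-23 cm³.
ρ = 1 × 284.3 / (6.022 × 10²³ × 6.352 × 10^-23) = 7.432 g/cm³ = 7430 kg/m³.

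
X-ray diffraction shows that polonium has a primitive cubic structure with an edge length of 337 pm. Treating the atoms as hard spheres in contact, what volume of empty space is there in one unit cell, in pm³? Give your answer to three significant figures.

1.82 × 10^7 pm³

In a simple cubic lattice atoms touch along the cell edge, so a = 2r, so r = 0.5000a = 168.5 pm.
V_cell = a³ = 3.827 × 10^7 pm³; V_atoms = 1 × (4/3)πr³ = 2.004 × 10^7 pm³.
Empty space = 3.827 × 10^7 − 2.004 × 10^7 = 1.82 × 10^7 pm³.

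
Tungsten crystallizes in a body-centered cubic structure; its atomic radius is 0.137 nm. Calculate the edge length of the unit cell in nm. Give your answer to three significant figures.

In a BCC lattice, atoms touch along the body diagonal, so √3·a = 4r.
a = 4r/√3 = 4 × 0.137 / 1.7321 = 0.316 nm.

0.316 nm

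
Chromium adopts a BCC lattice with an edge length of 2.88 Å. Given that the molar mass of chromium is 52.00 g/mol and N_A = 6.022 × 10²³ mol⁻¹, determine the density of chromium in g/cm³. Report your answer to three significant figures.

A BCC unit cell contains Z = 2 atoms.
Cell volume: a³ = (2.88 Å)³ = (2.880 × 10^-8 cm)³ = 2.389 × 10^-23 cm³.
ρ = Z·M/(N_A·a³) = 2 × 52.00 / (6.022 × 10²³ × 2.389 × 10^-23) = 7.230 g/cm³.

7.23 g/cm³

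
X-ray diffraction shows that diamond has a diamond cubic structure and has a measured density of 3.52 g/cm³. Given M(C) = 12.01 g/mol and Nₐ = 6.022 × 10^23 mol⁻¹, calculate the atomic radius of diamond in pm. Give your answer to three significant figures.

For a diamond cubic cell (Z = 8), a³ = Z·M/(N_A·ρ) = 8 × 12.01 / (6.022 × 10²³ × 3.520) = 4.533 × 10^-23 cm³, so a = 3.565 × 10^-8 cm = 356.5 pm.
Nearest neighbors lie along the body diagonal with √3·a = 8r, so r = 0.2165 × a = 77.2 pm.

77.2 pm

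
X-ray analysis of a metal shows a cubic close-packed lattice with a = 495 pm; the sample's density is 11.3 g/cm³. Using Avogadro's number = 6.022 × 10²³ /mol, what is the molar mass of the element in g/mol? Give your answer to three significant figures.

206 g/mol

An FCC cell has Z = 4 atoms; a = 4.950 × 10^-8 cm.
M = ρ·N_A·a³/Z = 11.3 × 6.022 × 10²³ × 1.213 × 10^-22 / 4 = 206 g/mol.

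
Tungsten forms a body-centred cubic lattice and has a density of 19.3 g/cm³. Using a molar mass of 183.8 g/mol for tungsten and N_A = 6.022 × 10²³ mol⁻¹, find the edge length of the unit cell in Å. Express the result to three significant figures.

With Z = 2 atoms per BCC cell, a³ = Z·M/(N_A·ρ) = 2 × 183.8 / (6.022 × 10²³ × 19.30 g/cm³) = 3.163 × 10^-23 cm³.
a = (3.163 × 10^-23)^(1/3) = 3.162 × 10^-8 cm = 3.16 Å.

3.16 Å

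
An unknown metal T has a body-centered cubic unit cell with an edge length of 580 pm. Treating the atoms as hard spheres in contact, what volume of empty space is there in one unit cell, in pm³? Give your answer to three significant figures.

6.24 × 10^7 pm³

In a BCC lattice atoms touch along the body diagonal, so √3·a = 4r, so r = 0.4330a = 251.1 pm.
V_cell = a³ = 1.951 × 10^8 pm³; V_atoms = 2 × (4/3)πr³ = 1.327 × 10^8 pm³.
Empty space = 1.951 × 10^8 − 1.327 × 10^8 = 6.24 × 10^7 pm³.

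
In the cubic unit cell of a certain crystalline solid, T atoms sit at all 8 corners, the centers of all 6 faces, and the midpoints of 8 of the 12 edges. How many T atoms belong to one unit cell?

6

Corner atoms are shared by 8 cells (1/8 each), face atoms by 2 (1/2 each), edge atoms by 4 (1/4 each).
Net atoms = 8 × 1/8 + 6 × 1/2 + 8 × 1/4 = 1 + 3 + 2 = 6.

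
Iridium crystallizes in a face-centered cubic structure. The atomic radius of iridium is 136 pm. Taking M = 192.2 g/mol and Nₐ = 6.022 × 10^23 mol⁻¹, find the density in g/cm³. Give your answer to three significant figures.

22.4 g/cm³

In an FCC lattice, atoms touch along the face diagonal, so √2·a = 4r, giving a = 384.7 pm = 3.847 × 10^-8 cm.
With Z = 4, ρ = Z·M/(N_A·a³) = 4 × 192.2 / (6.022 × 10²³ × 5.692 × 10^-23) = 22.43 g/cm³.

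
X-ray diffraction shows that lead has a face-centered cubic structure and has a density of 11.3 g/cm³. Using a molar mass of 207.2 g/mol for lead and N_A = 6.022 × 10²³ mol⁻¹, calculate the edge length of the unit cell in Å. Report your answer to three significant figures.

With Z = 4 atoms per FCC cell, a³ = Z·M/(N_A·ρ) = 4 × 207.2 / (6.022 × 10²³ × 11.30 g/cm³) = 1.218 × 10^-22 cm³.
a = (1.218 × 10^-22)^(1/3) = 4.957 × 10^-8 cm = 4.96 Å.

4.96 Å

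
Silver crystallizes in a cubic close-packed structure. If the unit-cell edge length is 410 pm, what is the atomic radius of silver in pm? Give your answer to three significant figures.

145 pm

In an FCC lattice, atoms touch along the face diagonal, so √2·a = 4r.
r = √2·a/4 = 1.4142 × 410 / 4 = 145 pm.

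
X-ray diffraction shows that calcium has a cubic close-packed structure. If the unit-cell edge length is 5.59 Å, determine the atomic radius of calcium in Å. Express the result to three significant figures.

1.98 Å

In an FCC lattice, atoms touch along the face diagonal, so √2·a = 4r.
r = √2·a/4 = 1.4142 × 5.59 / 4 = 1.98 Å.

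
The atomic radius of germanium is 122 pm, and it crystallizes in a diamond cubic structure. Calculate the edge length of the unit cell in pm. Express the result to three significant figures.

563 pm

In a diamond cubic lattice, nearest neighbors lie along the body diagonal with √3·a = 8r.
a = 8r/√3 = 8 × 122 / 1.7321 = 563 pm.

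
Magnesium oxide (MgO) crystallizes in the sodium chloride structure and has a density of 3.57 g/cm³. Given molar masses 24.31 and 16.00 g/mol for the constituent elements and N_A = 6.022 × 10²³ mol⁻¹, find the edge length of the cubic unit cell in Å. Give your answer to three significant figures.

M(MgO) = 40.31 g/mol; Z = 4 formula units per cell.
a³ = Z·M/(N_A·ρ) = 4 × 40.31 / (6.022 × 10²³ × 3.57) = 7.500 × 10^-23 cm³, so a = 4.217 × 10^-8 cm = 4.22 Å.

4.22 Å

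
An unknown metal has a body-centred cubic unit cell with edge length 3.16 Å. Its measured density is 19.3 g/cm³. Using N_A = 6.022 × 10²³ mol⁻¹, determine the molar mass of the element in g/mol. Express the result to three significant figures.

A BCC cell has Z = 2 atoms; a = 3.160 × 10^-8 cm.
M = ρ·N_A·a³/Z = 19.3 × 6.022 × 10²³ × 3.155 × 10^-23 / 2 = 183 g/mol.

183 g/mol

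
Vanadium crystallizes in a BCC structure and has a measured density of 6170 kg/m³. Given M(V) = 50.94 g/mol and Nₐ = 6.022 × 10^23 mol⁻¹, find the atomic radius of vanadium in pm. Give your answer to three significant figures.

For a BCC cell (Z = 2), a³ = Z·M/(N_A·ρ) = 2 × 50.94 / (6.022 × 10²³ × 6.170) = 2.742 × 10^-23 cm³, so a = 3.015 × 10^-8 cm = 301.5 pm.
Atoms touch along the body diagonal, so √3·a = 4r, so r = 0.4330 × a = 131 pm.

131 pm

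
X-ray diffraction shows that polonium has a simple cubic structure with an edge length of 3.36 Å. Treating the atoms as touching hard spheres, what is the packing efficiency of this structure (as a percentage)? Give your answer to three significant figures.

In a simple cubic lattice atoms touch along the cell edge, so a = 2r, so r = 0.5000a = 1.680 Å.
Packing fraction = Z·(4/3)πr³ / a³ = 1 × (4/3)π × (1.680)³ / (3.36)³ = 0.5236 = 52.4%.

52.4%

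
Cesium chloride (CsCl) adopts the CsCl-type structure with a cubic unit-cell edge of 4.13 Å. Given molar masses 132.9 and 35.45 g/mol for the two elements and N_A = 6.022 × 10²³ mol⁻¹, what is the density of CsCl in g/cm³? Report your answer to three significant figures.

3.97 g/cm³

The CsCl-type structure contains Z = 1 formula unit per cell; M(CsCl) = 132.9 + 35.45 = 168.35 g/mol.
a³ = (4.130 × 10^-8 cm)³ = 7.044 × 10^-23 cm³.
ρ = 1 × 168.35 / (6.022 × 10²³ × 7.044 × 10^-23) = 3.968 g/cm³.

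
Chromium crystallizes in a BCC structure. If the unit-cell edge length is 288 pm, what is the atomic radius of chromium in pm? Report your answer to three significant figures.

125 pm

In a BCC lattice, atoms touch along the body diagonal, so √3·a = 4r.
r = √3·a/4 = 1.7321 × 288 / 4 = 125 pm.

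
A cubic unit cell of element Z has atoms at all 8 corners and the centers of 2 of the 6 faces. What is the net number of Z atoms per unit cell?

Corner atoms are shared by 8 cells (1/8 each), face atoms by 2 (1/2 each).
Net atoms = 8 × 1/8 + 2 × 1/2 = 1 + 1 = 2.

2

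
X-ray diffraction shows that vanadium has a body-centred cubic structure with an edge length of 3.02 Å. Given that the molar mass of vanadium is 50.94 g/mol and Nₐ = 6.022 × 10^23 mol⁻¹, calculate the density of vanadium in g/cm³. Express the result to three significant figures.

6.14 g/cm³

A BCC unit cell contains Z = 2 atoms.
Cell volume: a³ = (3.02 Å)³ = (3.020 × 10^-8 cm)³ = 2.754 × 10^-23 cm³.
ρ = Z·M/(N_A·a³) = 2 × 50.94 / (6.022 × 10²³ × 2.754 × 10^-23) = 6.142 g/cm³.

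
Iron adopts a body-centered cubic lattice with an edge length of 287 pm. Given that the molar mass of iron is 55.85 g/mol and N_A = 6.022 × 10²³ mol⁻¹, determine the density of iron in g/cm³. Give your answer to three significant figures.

7.85 g/cm³

A BCC unit cell contains Z = 2 atoms.
Cell volume: a³ = (287 pm)³ = (2.870 × 10^-8 cm)³ = 2.364 × 10^-23 cm³.
ρ = Z·M/(N_A·a³) = 2 × 55.85 / (6.022 × 10²³ × 2.364 × 10^-23) = 7.846 g/cm³.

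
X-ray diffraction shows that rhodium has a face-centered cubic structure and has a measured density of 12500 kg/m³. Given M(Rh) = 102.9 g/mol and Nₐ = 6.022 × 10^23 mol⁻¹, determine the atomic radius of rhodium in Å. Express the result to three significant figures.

For an FCC cell (Z = 4), a³ = Z·M/(N_A·ρ) = 4 × 102.9 / (6.022 × 10²³ × 12.50) = 5.468 × 10^-23 cm³, so a = 3.796 × 10^-8 cm = 3.796 Å.
Atoms touch along the face diagonal, so √2·a = 4r, so r = 0.3536 × a = 1.34 Å.

1.34 Å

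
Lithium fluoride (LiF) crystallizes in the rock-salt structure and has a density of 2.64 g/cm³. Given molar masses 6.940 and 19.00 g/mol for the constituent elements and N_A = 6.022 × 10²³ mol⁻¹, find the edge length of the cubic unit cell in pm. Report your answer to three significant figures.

M(LiF) = 25.94 g/mol; Z = 4 formula units per cell.
a³ = Z·M/(N_A·ρ) = 4 × 25.94 / (6.022 × 10²³ × 2.64) = 6.527 × 10^-23 cm³, so a = 4.026 × 10^-8 cm = 403 pm.

403 pm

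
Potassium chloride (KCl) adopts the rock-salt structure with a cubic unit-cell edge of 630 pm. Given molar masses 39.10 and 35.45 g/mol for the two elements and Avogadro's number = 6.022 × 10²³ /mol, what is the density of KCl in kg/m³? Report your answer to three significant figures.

The rock-salt structure contains Z = 4 formula units per cell; M(KCl) = 39.10 + 35.45 = 74.55 g/mol.
a³ = (6.300 × 10^-8 cm)³ = 2.500 × 10^-22 cm³.
ρ = 4 × 74.55 / (6.022 × 10²³ × 2.500 × 10^-22) = 1.980 g/cm³ = 1980 kg/m³.

1980 kg/m³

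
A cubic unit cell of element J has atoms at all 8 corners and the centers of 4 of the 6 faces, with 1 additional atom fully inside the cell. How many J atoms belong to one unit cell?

4

Corner atoms are shared by 8 cells (1/8 each), face atoms by 2 (1/2 each), interior atoms are unshared.
Net atoms = 8 × 1/8 + 4 × 1/2 + 1 = 1 + 2 + 1 = 4.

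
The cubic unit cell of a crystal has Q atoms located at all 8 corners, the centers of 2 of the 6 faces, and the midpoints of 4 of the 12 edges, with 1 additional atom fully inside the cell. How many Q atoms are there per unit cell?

4

Corner atoms are shared by 8 cells (1/8 each), face atoms by 2 (1/2 each), edge atoms by 4 (1/4 each), interior atoms are unshared.
Net atoms = 8 × 1/8 + 2 × 1/2 + 4 × 1/4 + 1 = 1 + 1 + 1 + 1 = 4.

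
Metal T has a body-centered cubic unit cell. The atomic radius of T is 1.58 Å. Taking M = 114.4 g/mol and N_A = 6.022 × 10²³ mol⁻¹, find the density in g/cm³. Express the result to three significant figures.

7.82 g/cm³

In a BCC lattice, atoms touch along the body diagonal, so √3·a = 4r, giving a = 3.649 Å = 3.649 × 10^-8 cm.
With Z = 2, ρ = Z·M/(N_A·a³) = 2 × 114.4 / (6.022 × 10²³ × 4.858 × 10^-23) = 7.821 g/cm³.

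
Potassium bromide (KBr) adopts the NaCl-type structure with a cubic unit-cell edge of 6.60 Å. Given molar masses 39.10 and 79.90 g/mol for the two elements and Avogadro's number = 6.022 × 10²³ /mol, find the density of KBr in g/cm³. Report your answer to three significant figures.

The NaCl-type structure contains Z = 4 formula units per cell; M(KBr) = 39.10 + 79.90 = 119.0 g/mol.
a³ = (6.600 × 10^-8 cm)³ = 2.875 × 10^-22 cm³.
ρ = 4 × 119.0 / (6.022 × 10²³ × 2.875 × 10^-22) = 2.749 g/cm³.

2.75 g/cm³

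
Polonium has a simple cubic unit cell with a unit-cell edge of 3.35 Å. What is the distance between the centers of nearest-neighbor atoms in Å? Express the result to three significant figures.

3.35 Å

In a simple cubic structure, atoms touch along the cell edge, so a = 2r; the nearest-neighbor distance equals 2r = 1.000·a.
d = 1.000 × 3.35 = 3.35 Å.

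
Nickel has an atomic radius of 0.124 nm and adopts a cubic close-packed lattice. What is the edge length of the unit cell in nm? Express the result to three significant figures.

0.351 nm

In an FCC lattice, atoms touch along the face diagonal, so √2·a = 4r.
a = 4r/√2 = 4 × 0.124 / 1.4142 = 0.351 nm.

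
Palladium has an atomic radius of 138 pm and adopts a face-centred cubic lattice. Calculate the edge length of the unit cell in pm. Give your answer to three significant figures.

390 pm

In an FCC lattice, atoms touch along the face diagonal, so √2·a = 4r.
a = 4r/√2 = 4 × 138 / 1.4142 = 390 pm.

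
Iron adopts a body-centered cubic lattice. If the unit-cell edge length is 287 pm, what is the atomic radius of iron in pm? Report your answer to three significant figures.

In a BCC lattice, atoms touch along the body diagonal, so √3·a = 4r.
r = √3·a/4 = 1.7321 × 287 / 4 = 124 pm.

124 pm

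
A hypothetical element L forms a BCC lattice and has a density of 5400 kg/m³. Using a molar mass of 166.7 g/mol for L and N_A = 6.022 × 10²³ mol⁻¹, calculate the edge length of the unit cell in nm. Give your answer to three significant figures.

With Z = 2 atoms per BCC cell, a³ = Z·M/(N_A·ρ) = 2 × 166.7 / (6.022 × 10²³ × 5.400 g/cm³) = 1.025 × 10^-22 cm³.
a = (1.025 × 10^-22)^(1/3) = 4.680 × 10^-8 cm = 0.468 nm.

0.468 nm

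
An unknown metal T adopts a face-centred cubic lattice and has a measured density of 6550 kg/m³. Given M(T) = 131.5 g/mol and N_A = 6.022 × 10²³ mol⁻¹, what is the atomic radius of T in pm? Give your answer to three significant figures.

For an FCC cell (Z = 4), a³ = Z·M/(N_A·ρ) = 4 × 131.5 / (6.022 × 10²³ × 6.550) = 1.334 × 10^-22 cm³, so a = 5.109 × 10^-8 cm = 510.9 pm.
Atoms touch along the face diagonal, so √2·a = 4r, so r = 0.3536 × a = 181 pm.

181 pm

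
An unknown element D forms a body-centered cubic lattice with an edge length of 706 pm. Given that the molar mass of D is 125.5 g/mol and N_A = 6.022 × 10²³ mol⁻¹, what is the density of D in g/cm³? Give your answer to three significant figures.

1.18 g/cm³

A BCC unit cell contains Z = 2 atoms.
Cell volume: a³ = (706 pm)³ = (7.060 × 10^-8 cm)³ = 3.519 × 10^-22 cm³.
ρ = Z·M/(N_A·a³) = 2 × 125.5 / (6.022 × 10²³ × 3.519 × 10^-22) = 1.184 g/cm³.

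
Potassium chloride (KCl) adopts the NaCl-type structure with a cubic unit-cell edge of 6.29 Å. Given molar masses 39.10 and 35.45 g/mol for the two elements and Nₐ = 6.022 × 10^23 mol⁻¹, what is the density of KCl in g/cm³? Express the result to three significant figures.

1.99 g/cm³

The NaCl-type structure contains Z = 4 formula units per cell; M(KCl) = 39.10 + 35.45 = 74.55 g/mol.
a³ = (6.290 × 10^-8 cm)³ = 2.489 × 10^-22 cm³.
ρ = 4 × 74.55 / (6.022 × 10²³ × 2.489 × 10^-22) = 1.990 g/cm³.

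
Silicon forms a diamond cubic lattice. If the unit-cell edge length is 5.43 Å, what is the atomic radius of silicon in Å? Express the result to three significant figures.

In a diamond cubic lattice, nearest neighbors lie along the body diagonal with √3·a = 8r.
r = √3·a/8 = 1.7321 × 5.43 / 8 = 1.18 Å.

1.18 Å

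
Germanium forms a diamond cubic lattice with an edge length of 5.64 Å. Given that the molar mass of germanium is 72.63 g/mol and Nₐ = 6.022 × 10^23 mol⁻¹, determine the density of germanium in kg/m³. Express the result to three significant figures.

A diamond cubic unit cell contains Z = 8 atoms.
Cell volume: a³ = (5.64 Å)³ = (5.640 × 10^-8 cm)³ = 1.794 × 10^-22 cm³.
ρ = Z·M/(N_A·a³) = 8 × 72.63 / (6.022 × 10²³ × 1.794 × 10^-22) = 5.378 g/cm³ = 5380 kg/m³.

5380 kg/m³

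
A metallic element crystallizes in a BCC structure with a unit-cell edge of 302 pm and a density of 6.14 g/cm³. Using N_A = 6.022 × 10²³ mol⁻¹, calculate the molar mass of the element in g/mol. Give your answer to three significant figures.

50.9 g/mol

A BCC cell has Z = 2 atoms; a = 3.020 × 10^-8 cm.
M = ρ·N_A·a³/Z = 6.14 × 6.022 × 10²³ × 2.754 × 10^-23 / 2 = 50.9 g/mol.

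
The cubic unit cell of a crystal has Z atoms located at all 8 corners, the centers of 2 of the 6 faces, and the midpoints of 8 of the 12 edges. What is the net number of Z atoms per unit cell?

Corner atoms are shared by 8 cells (1/8 each), face atoms by 2 (1/2 each), edge atoms by 4 (1/4 each).
Net atoms = 8 × 1/8 + 2 × 1/2 + 8 × 1/4 = 1 + 1 + 2 = 4.

4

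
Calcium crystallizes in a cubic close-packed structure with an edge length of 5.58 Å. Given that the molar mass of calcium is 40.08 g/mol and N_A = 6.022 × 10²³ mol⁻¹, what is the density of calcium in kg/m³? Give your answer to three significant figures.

1530 kg/m³

An FCC unit cell contains Z = 4 atoms.
Cell volume: a³ = (5.58 Å)³ = (5.580 × 10^-8 cm)³ = 1.737 × 10^-22 cm³.
ρ = Z·M/(N_A·a³) = 4 × 40.08 / (6.022 × 10²³ × 1.737 × 10^-22) = 1.532 g/cm³ = 1530 kg/m³.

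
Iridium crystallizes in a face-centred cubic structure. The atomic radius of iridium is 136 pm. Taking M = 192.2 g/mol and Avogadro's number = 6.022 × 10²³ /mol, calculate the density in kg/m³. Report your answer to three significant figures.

In an FCC lattice, atoms touch along the face diagonal, so √2·a = 4r, giving a = 384.7 pm = 3.847 × 10^-8 cm.
With Z = 4, ρ = Z·M/(N_A·a³) = 4 × 192.2 / (6.022 × 10²³ × 5.692 × 10^-23) = 22.43 g/cm³ = 22400 kg/m³.

22400 kg/m³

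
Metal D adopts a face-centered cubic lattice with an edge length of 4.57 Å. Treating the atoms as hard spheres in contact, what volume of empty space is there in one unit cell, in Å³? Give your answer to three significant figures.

24.8 Å³

In an FCC lattice atoms touch along the face diagonal, so √2·a = 4r, so r = 0.3536a = 1.616 Å.
V_cell = a³ = 95.44 Å³; V_atoms = 4 × (4/3)πr³ = 70.67 Å³.
Empty space = 95.44 − 70.67 = 24.8 Å³.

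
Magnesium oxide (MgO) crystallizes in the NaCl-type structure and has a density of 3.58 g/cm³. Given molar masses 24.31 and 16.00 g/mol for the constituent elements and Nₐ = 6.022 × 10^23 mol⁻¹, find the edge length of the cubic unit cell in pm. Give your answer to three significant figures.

421 pm

M(MgO) = 40.31 g/mol; Z = 4 formula units per cell.
a³ = Z·M/(N_A·ρ) = 4 × 40.31 / (6.022 × 10²³ × 3.58) = 7.479 × 10^-23 cm³, so a = 4.213 × 10^-8 cm = 421 pm.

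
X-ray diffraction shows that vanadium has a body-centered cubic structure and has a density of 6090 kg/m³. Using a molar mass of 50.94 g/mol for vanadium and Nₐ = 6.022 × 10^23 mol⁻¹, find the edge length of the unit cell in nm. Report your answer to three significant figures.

0.303 nm

With Z = 2 atoms per BCC cell, a³ = Z·M/(N_A·ρ) = 2 × 50.94 / (6.022 × 10²³ × 6.090 g/cm³) = 2.778 × 10^-23 cm³.
a = (2.778 × 10^-23)^(1/3) = 3.029 × 10^-8 cm = 0.303 nm.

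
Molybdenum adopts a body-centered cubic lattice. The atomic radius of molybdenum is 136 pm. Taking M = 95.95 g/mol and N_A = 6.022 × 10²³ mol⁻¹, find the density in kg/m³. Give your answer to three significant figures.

10300 kg/m³

In a BCC lattice, atoms touch along the body diagonal, so √3·a = 4r, giving a = 314.1 pm = 3.141 × 10^-8 cm.
With Z = 2, ρ = Z·M/(N_A·a³) = 2 × 95.95 / (6.022 × 10²³ × 3.098 × 10^-23) = 10.29 g/cm³ = 10300 kg/m³.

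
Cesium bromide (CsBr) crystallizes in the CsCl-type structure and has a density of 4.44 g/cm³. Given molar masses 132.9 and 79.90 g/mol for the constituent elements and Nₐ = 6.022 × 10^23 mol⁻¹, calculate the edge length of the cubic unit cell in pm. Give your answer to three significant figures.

M(CsBr) = 212.8 g/mol; Z = 1 formula unit per cell.
a³ = Z·M/(N_A·ρ) = 1 × 212.8 / (6.022 × 10²³ × 4.44) = 7.959 × 10^-23 cm³, so a = 4.301 × 10^-8 cm = 430 pm.

430 pm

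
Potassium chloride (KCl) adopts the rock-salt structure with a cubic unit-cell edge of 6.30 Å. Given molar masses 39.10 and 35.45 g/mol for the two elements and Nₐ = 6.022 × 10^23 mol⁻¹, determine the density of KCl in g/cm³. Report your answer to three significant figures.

The rock-salt structure contains Z = 4 formula units per cell; M(KCl) = 39.10 + 35.45 = 74.55 g/mol.
a³ = (6.300 × 10^-8 cm)³ = 2.500 × 10^-22 cm³.
ρ = 4 × 74.55 / (6.022 × 10²³ × 2.500 × 10^-22) = 1.980 g/cm³.

1.98 g/cm³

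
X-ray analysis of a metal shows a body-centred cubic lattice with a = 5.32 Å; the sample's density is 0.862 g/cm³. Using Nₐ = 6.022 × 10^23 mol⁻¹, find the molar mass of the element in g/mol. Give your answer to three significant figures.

39.1 g/mol

A BCC cell has Z = 2 atoms; a = 5.320 × 10^-8 cm.
M = ρ·N_A·a³/Z = 0.862 × 6.022 × 10²³ × 1.506 × 10^-22 / 2 = 39.1 g/mol.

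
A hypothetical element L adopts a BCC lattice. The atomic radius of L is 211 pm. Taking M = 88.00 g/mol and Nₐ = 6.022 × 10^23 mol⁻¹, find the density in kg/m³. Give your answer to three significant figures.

In a BCC lattice, atoms touch along the body diagonal, so √3·a = 4r, giving a = 487.3 pm = 4.873 × 10^-8 cm.
With Z = 2, ρ = Z·M/(N_A·a³) = 2 × 88.00 / (6.022 × 10²³ × 1.157 × 10^-22) = 2.526 g/cm³ = 2530 kg/m³.

2530 kg/m³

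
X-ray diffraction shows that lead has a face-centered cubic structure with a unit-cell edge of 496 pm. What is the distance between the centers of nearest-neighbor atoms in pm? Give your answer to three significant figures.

In an FCC structure, atoms touch along the face diagonal, so √2·a = 4r; the nearest-neighbor distance equals 2r = 0.7071·a.
d = 0.7071 × 496 = 351 pm.

351 pm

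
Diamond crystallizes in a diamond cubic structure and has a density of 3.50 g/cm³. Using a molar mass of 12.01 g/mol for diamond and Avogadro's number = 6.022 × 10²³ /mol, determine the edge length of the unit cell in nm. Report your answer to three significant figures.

With Z = 8 atoms per diamond cubic cell, a³ = Z·M/(N_A·ρ) = 8 × 12.01 / (6.022 × 10²³ × 3.500 g/cm³) = 4.559 × 10^-23 cm³.
a = (4.559 × 10^-23)^(1/3) = 3.572 × 10^-8 cm = 0.357 nm.

0.357 nm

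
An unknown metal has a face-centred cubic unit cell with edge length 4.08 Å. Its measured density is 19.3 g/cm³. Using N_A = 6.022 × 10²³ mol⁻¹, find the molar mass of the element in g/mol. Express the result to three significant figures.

An FCC cell has Z = 4 atoms; a = 4.080 × 10^-8 cm.
M = ρ·N_A·a³/Z = 19.3 × 6.022 × 10²³ × 6.792 × 10^-23 / 4 = 197 g/mol.

197 g/mol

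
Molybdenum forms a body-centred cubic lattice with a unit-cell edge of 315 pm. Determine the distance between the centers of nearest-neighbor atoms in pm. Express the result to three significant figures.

273 pm

In a BCC structure, atoms touch along the body diagonal, so √3·a = 4r; the nearest-neighbor distance equals 2r = 0.8660·a.
d = 0.8660 × 315 = 273 pm.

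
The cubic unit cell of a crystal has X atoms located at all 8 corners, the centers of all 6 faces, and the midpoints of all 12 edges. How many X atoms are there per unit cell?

Corner atoms are shared by 8 cells (1/8 each), face atoms by 2 (1/2 each), edge atoms by 4 (1/4 each).
Net atoms = 8 × 1/8 + 6 × 1/2 + 12 × 1/4 = 1 + 3 + 3 = 7.

7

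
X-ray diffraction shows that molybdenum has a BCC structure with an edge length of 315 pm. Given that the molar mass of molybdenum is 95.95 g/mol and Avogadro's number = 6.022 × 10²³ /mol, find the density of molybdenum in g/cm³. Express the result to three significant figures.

10.2 g/cm³

A BCC unit cell contains Z = 2 atoms.
Cell volume: a³ = (315 pm)³ = (3.150 × 10^-8 cm)³ = 3.126 × 10^-23 cm³.
ρ = Z·M/(N_A·a³) = 2 × 95.95 / (6.022 × 10²³ × 3.126 × 10^-23) = 10.20 g/cm³.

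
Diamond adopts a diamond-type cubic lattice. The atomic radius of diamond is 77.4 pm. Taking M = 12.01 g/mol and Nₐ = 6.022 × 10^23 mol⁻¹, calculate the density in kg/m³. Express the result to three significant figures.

In a diamond cubic lattice, nearest neighbors lie along the body diagonal with √3·a = 8r, giving a = 357.5 pm = 3.575 × 10^-8 cm.
With Z = 8, ρ = Z·M/(N_A·a³) = 8 × 12.01 / (6.022 × 10²³ × 4.569 × 10^-23) = 3.492 g/cm³ = 3490 kg/m³.

3490 kg/m³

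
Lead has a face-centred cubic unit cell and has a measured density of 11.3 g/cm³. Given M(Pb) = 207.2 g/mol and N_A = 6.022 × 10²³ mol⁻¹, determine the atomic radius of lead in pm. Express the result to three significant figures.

For an FCC cell (Z = 4), a³ = Z·M/(N_A·ρ) = 4 × 207.2 / (6.022 × 10²³ × 11.30) = 1.218 × 10^-22 cm³, so a = 4.957 × 10^-8 cm = 495.7 pm.
Atoms touch along the face diagonal, so √2·a = 4r, so r = 0.3536 × a = 175 pm.

175 pm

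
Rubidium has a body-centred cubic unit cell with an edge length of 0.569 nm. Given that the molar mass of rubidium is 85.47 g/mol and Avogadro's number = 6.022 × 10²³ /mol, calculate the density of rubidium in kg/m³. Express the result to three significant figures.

A BCC unit cell contains Z = 2 atoms.
Cell volume: a³ = (0.569 nm)³ = (5.690 × 10^-8 cm)³ = 1.842 × 10^-22 cm³.
ρ = Z·M/(N_A·a³) = 2 × 85.47 / (6.022 × 10²³ × 1.842 × 10^-22) = 1.541 g/cm³ = 1540 kg/m³.

1540 kg/m³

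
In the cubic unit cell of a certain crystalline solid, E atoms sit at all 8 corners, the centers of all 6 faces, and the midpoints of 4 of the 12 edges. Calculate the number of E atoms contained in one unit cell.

Corner atoms are shared by 8 cells (1/8 each), face atoms by 2 (1/2 each), edge atoms by 4 (1/4 each).
Net atoms = 8 × 1/8 + 6 × 1/2 + 4 × 1/4 = 1 + 3 + 1 = 5.

5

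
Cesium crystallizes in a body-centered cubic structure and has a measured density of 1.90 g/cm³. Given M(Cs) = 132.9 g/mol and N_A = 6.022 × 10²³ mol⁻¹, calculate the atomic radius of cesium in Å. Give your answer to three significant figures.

2.66 Å

For a BCC cell (Z = 2), a³ = Z·M/(N_A·ρ) = 2 × 132.9 / (6.022 × 10²³ × 1.900) = 2.323 × 10^-22 cm³, so a = 6.147 × 10^-8 cm = 6.147 Å.
Atoms touch along the body diagonal, so √3·a = 4r, so r = 0.4330 × a = 2.66 Å.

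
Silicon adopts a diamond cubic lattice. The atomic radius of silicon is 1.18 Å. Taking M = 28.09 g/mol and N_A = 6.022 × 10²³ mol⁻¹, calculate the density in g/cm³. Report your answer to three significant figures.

In a diamond cubic lattice, nearest neighbors lie along the body diagonal with √3·a = 8r, giving a = 5.450 Å = 5.450 × 10^-8 cm.
With Z = 8, ρ = Z·M/(N_A·a³) = 8 × 28.09 / (6.022 × 10²³ × 1.619 × 10^-22) = 2.305 g/cm³.

2.30 g/cm³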